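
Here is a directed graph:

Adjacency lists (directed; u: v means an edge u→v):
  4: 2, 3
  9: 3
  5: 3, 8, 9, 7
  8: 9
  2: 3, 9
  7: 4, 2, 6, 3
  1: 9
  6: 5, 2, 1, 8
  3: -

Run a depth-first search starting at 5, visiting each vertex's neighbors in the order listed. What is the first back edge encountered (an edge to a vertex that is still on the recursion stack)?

DFS from 5 (visiting each vertex's neighbors in the order listed); mark gray on enter, black on exit:
5 gray
  3 gray
  3 black
  8 gray
    9 gray
      9→3: 3 black — skip
    9 black
  8 black
  5→9: 9 black — skip
  7 gray
    4 gray
      2 gray
        2→3: 3 black — skip
        2→9: 9 black — skip
      2 black
      4→3: 3 black — skip
    4 black
    7→2: 2 black — skip
    6 gray
      6→5: 5 is gray → back edge
First back edge: 6 → 5.

6→5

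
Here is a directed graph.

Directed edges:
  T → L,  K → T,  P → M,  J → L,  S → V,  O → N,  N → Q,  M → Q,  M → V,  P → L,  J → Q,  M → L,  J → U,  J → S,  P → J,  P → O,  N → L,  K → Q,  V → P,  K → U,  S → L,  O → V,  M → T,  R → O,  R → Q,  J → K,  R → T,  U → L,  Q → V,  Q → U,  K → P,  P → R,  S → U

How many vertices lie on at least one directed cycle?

10

A vertex is on a directed cycle iff it belongs to a strongly connected component of size ≥ 2 (or has a self-loop).
The vertices on cycles are {J, K, M, N, O, P, Q, R, S, V} — 10 in total.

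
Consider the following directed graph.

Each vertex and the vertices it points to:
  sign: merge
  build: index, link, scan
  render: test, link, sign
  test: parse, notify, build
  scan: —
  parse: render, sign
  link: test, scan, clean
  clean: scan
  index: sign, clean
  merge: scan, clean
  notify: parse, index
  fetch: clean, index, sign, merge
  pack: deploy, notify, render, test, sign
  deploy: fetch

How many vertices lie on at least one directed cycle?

A vertex is on a directed cycle iff it belongs to a strongly connected component of size ≥ 2 (or has a self-loop).
The vertices on cycles are {link, test, build, parse, notify, render} — 6 in total.

6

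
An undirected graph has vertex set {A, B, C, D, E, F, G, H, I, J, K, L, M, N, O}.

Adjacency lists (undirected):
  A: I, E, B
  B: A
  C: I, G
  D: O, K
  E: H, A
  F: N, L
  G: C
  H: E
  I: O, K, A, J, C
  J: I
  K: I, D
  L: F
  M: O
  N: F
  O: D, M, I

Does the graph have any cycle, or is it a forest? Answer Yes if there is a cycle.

DFS, tracking each vertex's parent; an edge to a visited non-parent vertex closes a cycle.
Start from L:
visit L (parent –)
  visit F (parent L)
    visit N (parent F)
      N–F: parent, skip
    F–L: parent, skip
visit A (parent –)
  visit I (parent A)
    visit O (parent I)
      visit D (parent O)
        D–O: parent, skip
        visit K (parent D)
          K–I: I visited and ≠ parent → cycle
Cycle: I – O – D – K – I.

Yes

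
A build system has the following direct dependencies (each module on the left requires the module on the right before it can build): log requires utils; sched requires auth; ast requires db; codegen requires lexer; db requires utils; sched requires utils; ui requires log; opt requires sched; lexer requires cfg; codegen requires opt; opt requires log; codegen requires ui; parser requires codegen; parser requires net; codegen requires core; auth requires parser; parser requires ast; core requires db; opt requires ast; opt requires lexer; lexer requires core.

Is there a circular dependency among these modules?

Yes

DFS with white/gray/black marking, starting from core:
core gray
  db gray
    utils gray
    utils black
  db black
core black
opt gray
  sched gray
    sched→utils: utils black — skip
    auth gray
      parser gray
        ast gray
          ast→db: db black — skip
        ast black
        net gray
        net black
        codegen gray
          lexer gray
            lexer→core: core black — skip
            cfg gray
            cfg black
          lexer black
          codegen→core: core black — skip
          ui gray
            log gray
              log→utils: utils black — skip
            log black
          ui black
          codegen→opt: opt is gray → back edge
Back edge found, so a cycle exists: opt → sched → auth → parser → codegen → opt.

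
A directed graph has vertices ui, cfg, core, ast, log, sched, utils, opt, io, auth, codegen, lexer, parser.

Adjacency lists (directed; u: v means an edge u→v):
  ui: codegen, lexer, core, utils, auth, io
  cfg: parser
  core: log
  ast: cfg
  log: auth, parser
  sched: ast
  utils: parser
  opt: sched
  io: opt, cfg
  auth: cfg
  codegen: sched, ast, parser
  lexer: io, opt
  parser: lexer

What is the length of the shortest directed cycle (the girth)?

For each vertex v, BFS finds the shortest path from v back to v.
The shortest such closed walk is io → cfg → parser → lexer → io, length 4.

4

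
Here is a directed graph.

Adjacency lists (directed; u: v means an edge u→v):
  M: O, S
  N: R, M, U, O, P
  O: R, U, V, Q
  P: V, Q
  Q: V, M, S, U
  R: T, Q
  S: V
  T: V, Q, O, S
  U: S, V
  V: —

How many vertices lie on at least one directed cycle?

5

A vertex is on a directed cycle iff it belongs to a strongly connected component of size ≥ 2 (or has a self-loop).
The vertices on cycles are {M, O, Q, R, T} — 5 in total.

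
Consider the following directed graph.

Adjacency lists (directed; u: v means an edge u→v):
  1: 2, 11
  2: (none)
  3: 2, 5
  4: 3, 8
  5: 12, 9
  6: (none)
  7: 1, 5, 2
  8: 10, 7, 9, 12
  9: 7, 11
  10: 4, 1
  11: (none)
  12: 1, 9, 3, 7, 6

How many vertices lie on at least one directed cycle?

8

A vertex is on a directed cycle iff it belongs to a strongly connected component of size ≥ 2 (or has a self-loop).
The vertices on cycles are {3, 4, 5, 7, 8, 9, 10, 12} — 8 in total.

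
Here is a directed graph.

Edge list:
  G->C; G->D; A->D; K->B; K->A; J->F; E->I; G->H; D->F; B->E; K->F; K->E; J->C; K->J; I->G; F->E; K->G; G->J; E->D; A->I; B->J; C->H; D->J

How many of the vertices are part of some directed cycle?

A vertex is on a directed cycle iff it belongs to a strongly connected component of size ≥ 2 (or has a self-loop).
The vertices on cycles are {D, E, F, G, I, J} — 6 in total.

6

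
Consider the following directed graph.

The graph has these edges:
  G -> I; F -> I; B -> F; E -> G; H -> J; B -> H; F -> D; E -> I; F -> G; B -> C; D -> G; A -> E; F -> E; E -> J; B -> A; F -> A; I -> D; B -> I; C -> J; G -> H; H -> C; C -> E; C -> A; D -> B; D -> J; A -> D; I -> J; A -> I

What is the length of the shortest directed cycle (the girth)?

3

For each vertex v, BFS finds the shortest path from v back to v.
The shortest such closed walk is B → F → D → B, length 3.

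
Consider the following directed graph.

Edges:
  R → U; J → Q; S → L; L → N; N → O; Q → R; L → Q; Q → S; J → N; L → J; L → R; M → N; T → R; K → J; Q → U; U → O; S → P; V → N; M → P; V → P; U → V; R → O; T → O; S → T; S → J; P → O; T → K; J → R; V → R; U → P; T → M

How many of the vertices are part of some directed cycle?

A vertex is on a directed cycle iff it belongs to a strongly connected component of size ≥ 2 (or has a self-loop).
The vertices on cycles are {J, K, L, Q, R, S, T, U, V} — 9 in total.

9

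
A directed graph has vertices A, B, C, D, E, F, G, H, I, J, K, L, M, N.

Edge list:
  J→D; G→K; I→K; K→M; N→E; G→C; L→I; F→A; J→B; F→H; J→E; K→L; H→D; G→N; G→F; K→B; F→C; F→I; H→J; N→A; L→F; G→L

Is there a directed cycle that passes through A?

A lies on a cycle iff there is a path from A back to itself.
Exploring from A, it never reaches itself; equivalently, its strongly connected component is a singleton.

No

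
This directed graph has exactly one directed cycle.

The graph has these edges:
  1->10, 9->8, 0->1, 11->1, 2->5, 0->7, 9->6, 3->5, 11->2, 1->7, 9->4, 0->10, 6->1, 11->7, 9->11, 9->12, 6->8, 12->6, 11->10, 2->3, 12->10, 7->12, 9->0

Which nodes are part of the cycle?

1, 6, 7, 12

DFS with gray/black marking from 12:
12 gray
  10 gray
  10 black
  6 gray
    8 gray
    8 black
    1 gray
      7 gray
        7→12: 12 is gray → back edge
Back edge closes the cycle 12 → 6 → 1 → 7 → 12; its vertices are {1, 6, 7, 12}.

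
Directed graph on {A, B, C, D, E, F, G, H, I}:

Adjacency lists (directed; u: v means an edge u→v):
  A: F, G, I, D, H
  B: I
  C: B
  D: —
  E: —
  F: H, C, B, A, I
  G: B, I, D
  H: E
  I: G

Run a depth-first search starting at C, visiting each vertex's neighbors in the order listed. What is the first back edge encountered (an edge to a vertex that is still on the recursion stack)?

G→B

DFS from C (visiting each vertex's neighbors in the order listed); mark gray on enter, black on exit:
C gray
  B gray
    I gray
      G gray
        G→B: B is gray → back edge
First back edge: G → B.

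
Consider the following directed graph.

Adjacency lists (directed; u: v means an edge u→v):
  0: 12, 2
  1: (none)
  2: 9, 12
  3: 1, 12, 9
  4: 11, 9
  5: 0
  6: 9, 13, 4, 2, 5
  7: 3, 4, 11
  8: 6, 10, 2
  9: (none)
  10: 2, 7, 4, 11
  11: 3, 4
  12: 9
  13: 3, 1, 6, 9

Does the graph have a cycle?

Yes

DFS with white/gray/black marking, starting from 1:
1 gray
1 black
0 gray
  12 gray
    9 gray
    9 black
  12 black
  2 gray
    2→9: 9 black — skip
    2→12: 12 black — skip
  2 black
0 black
3 gray
  3→1: 1 black — skip
  3→12: 12 black — skip
  3→9: 9 black — skip
3 black
4 gray
  11 gray
    11→3: 3 black — skip
    11→4: 4 is gray → back edge
Back edge found, so a cycle exists: 4 → 11 → 4.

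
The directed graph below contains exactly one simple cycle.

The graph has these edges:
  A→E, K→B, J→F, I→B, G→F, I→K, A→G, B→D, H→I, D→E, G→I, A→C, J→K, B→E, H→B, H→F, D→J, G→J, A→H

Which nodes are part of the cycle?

DFS with gray/black marking from B:
B gray
  E gray
  E black
  D gray
    J gray
      F gray
      F black
      K gray
        K→B: B is gray → back edge
Back edge closes the cycle B → D → J → K → B; its vertices are {B, D, J, K}.

B, D, J, K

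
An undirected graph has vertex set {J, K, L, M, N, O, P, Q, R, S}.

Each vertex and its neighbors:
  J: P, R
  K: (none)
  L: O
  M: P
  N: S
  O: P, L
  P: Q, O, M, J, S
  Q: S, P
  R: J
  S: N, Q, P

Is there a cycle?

DFS, tracking each vertex's parent; an edge to a visited non-parent vertex closes a cycle.
Start from J:
visit J (parent –)
  visit P (parent J)
    visit Q (parent P)
      visit S (parent Q)
        visit N (parent S)
          N–S: parent, skip
        S–Q: parent, skip
        S–P: P visited and ≠ parent → cycle
Cycle: P – Q – S – P.

Yes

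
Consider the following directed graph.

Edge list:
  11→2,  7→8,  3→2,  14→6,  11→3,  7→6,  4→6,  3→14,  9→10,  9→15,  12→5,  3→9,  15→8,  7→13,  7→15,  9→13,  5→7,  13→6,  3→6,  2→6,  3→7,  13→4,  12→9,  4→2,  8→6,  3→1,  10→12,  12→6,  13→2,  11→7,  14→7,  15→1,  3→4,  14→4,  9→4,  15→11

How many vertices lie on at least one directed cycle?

A vertex is on a directed cycle iff it belongs to a strongly connected component of size ≥ 2 (or has a self-loop).
The vertices on cycles are {3, 5, 7, 9, 10, 11, 12, 14, 15} — 9 in total.

9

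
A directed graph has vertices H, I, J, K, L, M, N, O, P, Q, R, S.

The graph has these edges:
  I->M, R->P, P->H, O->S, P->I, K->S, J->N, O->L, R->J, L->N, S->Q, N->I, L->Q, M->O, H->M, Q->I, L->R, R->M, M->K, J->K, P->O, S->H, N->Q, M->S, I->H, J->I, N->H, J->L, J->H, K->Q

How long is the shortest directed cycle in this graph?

For each vertex v, BFS finds the shortest path from v back to v.
The shortest such closed walk is R → J → L → R, length 3.

3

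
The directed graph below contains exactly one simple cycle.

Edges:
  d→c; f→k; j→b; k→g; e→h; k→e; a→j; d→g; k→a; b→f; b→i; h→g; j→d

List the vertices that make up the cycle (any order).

DFS with gray/black marking from j:
j gray
  b gray
    f gray
      k gray
        e gray
          h gray
            g gray
            g black
          h black
        e black
        a gray
          a→j: j is gray → back edge
Back edge closes the cycle j → b → f → k → a → j; its vertices are {a, b, f, j, k}.

a, b, f, j, k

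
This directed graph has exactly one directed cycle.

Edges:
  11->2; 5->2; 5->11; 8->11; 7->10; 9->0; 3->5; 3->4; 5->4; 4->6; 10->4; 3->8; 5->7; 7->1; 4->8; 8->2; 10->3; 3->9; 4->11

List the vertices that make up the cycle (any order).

3, 5, 7, 10

DFS with gray/black marking from 7:
7 gray
  10 gray
    3 gray
      8 gray
        2 gray
        2 black
        11 gray
          11→2: 2 black — skip
        11 black
      8 black
      4 gray
        6 gray
        6 black
        4→8: 8 black — skip
        4→11: 11 black — skip
      4 black
      9 gray
        0 gray
        0 black
      9 black
      5 gray
        5→2: 2 black — skip
        5→7: 7 is gray → back edge
Back edge closes the cycle 7 → 10 → 3 → 5 → 7; its vertices are {3, 5, 7, 10}.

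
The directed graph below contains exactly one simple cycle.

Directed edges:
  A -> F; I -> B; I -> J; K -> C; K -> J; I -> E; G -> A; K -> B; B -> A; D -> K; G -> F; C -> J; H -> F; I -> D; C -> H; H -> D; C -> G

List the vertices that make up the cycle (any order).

DFS with gray/black marking from D:
D gray
  K gray
    C gray
      G gray
        F gray
        F black
        A gray
          A→F: F black — skip
        A black
      G black
      H gray
        H→F: F black — skip
        H→D: D is gray → back edge
Back edge closes the cycle D → K → C → H → D; its vertices are {C, D, H, K}.

C, D, H, K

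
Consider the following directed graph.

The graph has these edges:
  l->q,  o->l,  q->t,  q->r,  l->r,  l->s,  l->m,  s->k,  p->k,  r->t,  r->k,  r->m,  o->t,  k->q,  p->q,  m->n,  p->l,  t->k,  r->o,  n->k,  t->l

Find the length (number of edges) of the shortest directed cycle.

3

For each vertex v, BFS finds the shortest path from v back to v.
The shortest such closed walk is l → q → t → l, length 3.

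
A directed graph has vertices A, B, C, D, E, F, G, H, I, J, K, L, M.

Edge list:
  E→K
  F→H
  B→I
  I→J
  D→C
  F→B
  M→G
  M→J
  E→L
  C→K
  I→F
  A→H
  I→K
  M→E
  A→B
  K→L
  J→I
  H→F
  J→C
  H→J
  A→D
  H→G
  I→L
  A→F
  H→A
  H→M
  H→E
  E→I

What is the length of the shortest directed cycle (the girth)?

2

For each vertex v, BFS finds the shortest path from v back to v.
The shortest such closed walk is A → H → A, length 2.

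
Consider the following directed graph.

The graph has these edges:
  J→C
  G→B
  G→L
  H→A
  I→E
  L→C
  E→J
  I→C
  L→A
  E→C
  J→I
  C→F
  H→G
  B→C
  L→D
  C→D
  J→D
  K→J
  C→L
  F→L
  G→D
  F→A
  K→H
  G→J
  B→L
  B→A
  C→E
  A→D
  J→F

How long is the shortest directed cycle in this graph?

2

For each vertex v, BFS finds the shortest path from v back to v.
The shortest such closed walk is C → L → C, length 2.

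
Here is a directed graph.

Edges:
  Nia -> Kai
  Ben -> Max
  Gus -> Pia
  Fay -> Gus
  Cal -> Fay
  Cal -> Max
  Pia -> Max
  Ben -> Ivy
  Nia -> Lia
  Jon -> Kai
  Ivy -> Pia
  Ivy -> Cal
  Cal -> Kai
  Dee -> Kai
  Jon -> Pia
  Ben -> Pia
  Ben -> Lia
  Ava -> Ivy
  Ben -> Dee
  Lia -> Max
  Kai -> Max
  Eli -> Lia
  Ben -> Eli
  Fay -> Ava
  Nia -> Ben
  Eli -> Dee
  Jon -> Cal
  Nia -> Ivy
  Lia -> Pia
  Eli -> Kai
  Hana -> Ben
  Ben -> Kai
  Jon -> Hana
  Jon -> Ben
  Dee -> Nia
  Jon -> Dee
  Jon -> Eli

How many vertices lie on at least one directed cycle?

A vertex is on a directed cycle iff it belongs to a strongly connected component of size ≥ 2 (or has a self-loop).
The vertices on cycles are {Ava, Ben, Cal, Dee, Eli, Fay, Ivy, Nia} — 8 in total.

8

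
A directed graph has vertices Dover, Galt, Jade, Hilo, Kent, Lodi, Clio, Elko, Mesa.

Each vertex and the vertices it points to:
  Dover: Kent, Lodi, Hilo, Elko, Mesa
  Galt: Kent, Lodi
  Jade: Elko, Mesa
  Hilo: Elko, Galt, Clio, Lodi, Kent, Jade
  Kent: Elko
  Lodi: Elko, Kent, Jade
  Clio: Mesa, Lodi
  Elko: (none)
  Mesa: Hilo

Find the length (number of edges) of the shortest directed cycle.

For each vertex v, BFS finds the shortest path from v back to v.
The shortest such closed walk is Mesa → Hilo → Jade → Mesa, length 3.

3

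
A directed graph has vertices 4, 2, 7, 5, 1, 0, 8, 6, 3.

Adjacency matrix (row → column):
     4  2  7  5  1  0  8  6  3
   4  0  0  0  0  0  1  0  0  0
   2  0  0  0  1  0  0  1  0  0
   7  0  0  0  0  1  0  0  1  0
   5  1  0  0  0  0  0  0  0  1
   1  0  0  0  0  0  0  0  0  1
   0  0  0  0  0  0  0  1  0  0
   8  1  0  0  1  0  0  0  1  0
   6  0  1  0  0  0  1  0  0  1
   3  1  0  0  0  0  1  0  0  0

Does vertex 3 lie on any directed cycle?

Yes

3 is on a cycle iff 3 can reach itself via ≥1 edge.
3 → 0 → 8 → 5 → 3 — yes.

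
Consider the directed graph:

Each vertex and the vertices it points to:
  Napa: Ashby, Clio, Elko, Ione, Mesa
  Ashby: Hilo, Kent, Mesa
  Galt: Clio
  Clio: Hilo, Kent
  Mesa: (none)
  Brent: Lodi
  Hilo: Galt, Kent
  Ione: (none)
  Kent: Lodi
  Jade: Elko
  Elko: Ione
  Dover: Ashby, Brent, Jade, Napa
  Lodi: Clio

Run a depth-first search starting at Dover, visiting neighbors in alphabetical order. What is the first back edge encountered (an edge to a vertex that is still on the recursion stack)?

DFS from Dover (visiting neighbors in alphabetical order); mark gray on enter, black on exit:
Dover gray
  Ashby gray
    Hilo gray
      Galt gray
        Clio gray
          Clio→Hilo: Hilo is gray → back edge
First back edge: Clio → Hilo.

Clio→Hilo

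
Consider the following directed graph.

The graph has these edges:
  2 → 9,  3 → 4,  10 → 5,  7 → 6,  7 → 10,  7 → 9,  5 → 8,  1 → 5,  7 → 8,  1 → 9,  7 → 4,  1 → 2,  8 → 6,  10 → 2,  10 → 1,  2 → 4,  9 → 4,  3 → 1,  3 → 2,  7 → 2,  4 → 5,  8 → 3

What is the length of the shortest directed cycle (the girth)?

4

For each vertex v, BFS finds the shortest path from v back to v.
The shortest such closed walk is 5 → 8 → 3 → 4 → 5, length 4.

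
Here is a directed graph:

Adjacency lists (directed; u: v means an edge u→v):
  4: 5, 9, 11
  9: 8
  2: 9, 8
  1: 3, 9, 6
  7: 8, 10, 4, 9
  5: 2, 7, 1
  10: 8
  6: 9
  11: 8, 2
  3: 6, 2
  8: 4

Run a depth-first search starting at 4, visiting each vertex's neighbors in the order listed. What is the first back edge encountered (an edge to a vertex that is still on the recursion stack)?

DFS from 4 (visiting each vertex's neighbors in the order listed); mark gray on enter, black on exit:
4 gray
  5 gray
    2 gray
      9 gray
        8 gray
          8→4: 4 is gray → back edge
First back edge: 8 → 4.

8→4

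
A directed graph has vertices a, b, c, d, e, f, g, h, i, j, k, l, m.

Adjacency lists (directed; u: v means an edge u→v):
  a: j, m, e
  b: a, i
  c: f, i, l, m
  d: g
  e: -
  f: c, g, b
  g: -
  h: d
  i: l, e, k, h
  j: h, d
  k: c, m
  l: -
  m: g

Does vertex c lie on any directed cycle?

Yes

c is on a cycle iff c can reach itself via ≥1 edge.
c → f → c — yes.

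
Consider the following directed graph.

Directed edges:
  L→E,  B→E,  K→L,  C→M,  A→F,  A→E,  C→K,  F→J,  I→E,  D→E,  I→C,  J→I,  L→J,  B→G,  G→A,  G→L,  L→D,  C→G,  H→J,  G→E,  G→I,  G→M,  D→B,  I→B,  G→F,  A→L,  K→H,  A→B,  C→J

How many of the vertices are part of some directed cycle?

11

A vertex is on a directed cycle iff it belongs to a strongly connected component of size ≥ 2 (or has a self-loop).
The vertices on cycles are {A, B, C, D, F, G, H, I, J, K, L} — 11 in total.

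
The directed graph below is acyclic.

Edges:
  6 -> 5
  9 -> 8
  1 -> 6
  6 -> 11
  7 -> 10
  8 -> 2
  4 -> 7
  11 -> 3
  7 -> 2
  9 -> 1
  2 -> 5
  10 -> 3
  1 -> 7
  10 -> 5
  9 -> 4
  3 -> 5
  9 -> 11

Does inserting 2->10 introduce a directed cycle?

No

Adding 2→10 creates a cycle iff 10 can already reach 2.
Explore from 10: no path reaches 2. The graph stays acyclic.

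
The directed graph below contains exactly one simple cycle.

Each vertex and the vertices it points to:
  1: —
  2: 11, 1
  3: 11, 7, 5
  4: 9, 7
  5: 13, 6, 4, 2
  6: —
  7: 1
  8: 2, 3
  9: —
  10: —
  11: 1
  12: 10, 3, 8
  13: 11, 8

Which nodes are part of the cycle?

3, 5, 8, 13

DFS with gray/black marking from 3:
3 gray
  11 gray
    1 gray
    1 black
  11 black
  7 gray
    7→1: 1 black — skip
  7 black
  5 gray
    13 gray
      13→11: 11 black — skip
      8 gray
        2 gray
          2→11: 11 black — skip
          2→1: 1 black — skip
        2 black
        8→3: 3 is gray → back edge
Back edge closes the cycle 3 → 5 → 13 → 8 → 3; its vertices are {3, 5, 8, 13}.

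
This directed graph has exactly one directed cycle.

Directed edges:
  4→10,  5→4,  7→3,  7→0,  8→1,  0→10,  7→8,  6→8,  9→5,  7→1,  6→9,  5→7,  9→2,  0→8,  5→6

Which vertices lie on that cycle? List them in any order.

5, 6, 9

DFS with gray/black marking from 9:
9 gray
  5 gray
    4 gray
      10 gray
      10 black
    4 black
    7 gray
      1 gray
      1 black
      8 gray
        8→1: 1 black — skip
      8 black
      3 gray
      3 black
      0 gray
        0→8: 8 black — skip
        0→10: 10 black — skip
      0 black
    7 black
    6 gray
      6→8: 8 black — skip
      6→9: 9 is gray → back edge
Back edge closes the cycle 9 → 5 → 6 → 9; its vertices are {5, 6, 9}.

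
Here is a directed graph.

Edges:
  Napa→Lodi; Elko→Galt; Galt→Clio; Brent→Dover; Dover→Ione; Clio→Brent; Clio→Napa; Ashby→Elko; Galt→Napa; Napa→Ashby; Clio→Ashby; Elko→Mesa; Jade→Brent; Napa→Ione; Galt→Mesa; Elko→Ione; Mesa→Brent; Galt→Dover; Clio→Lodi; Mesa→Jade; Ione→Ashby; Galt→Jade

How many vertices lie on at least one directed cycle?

A vertex is on a directed cycle iff it belongs to a strongly connected component of size ≥ 2 (or has a self-loop).
The vertices on cycles are {Clio, Elko, Galt, Ione, Jade, Mesa, Napa, Ashby, Brent, Dover} — 10 in total.

10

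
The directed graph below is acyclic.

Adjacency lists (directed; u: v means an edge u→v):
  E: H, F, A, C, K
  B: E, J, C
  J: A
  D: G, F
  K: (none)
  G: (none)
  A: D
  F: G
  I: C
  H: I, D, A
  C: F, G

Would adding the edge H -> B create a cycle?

Adding H→B creates a cycle iff B can already reach H.
Path from B: B → E → H.
So B → … → H → B is a cycle.

Yes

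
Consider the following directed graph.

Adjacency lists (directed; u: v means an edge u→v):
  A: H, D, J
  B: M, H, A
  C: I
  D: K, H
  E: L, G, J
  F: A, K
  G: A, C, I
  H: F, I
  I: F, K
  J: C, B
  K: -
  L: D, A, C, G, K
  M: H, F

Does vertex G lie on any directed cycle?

No

G lies on a cycle iff there is a path from G back to itself.
Exploring from G, it never reaches itself; equivalently, its strongly connected component is a singleton.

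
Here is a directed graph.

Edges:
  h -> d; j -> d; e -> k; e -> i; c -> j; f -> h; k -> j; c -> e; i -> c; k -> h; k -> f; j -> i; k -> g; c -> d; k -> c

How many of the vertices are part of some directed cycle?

5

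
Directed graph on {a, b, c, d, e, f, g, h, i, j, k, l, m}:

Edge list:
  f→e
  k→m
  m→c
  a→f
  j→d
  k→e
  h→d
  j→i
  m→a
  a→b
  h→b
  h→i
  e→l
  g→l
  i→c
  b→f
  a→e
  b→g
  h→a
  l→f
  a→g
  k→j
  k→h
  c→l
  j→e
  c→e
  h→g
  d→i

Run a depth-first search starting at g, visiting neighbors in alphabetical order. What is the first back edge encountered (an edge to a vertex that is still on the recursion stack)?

e->l

DFS from g (visiting neighbors in alphabetical order); mark gray on enter, black on exit:
g gray
  l gray
    f gray
      e gray
        e→l: l is gray → back edge
First back edge: e → l.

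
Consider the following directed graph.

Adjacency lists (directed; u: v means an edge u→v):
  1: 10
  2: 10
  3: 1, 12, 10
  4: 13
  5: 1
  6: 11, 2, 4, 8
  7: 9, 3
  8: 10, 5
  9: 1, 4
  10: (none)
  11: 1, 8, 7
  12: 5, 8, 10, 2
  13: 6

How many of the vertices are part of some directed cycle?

6

A vertex is on a directed cycle iff it belongs to a strongly connected component of size ≥ 2 (or has a self-loop).
The vertices on cycles are {4, 6, 7, 9, 11, 13} — 6 in total.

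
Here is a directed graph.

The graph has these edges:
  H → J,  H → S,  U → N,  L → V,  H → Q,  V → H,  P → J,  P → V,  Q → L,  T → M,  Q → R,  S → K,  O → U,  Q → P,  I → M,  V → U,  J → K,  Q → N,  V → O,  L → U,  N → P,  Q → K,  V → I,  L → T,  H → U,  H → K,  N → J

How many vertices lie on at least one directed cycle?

A vertex is on a directed cycle iff it belongs to a strongly connected component of size ≥ 2 (or has a self-loop).
The vertices on cycles are {H, L, N, O, P, Q, U, V} — 8 in total.

8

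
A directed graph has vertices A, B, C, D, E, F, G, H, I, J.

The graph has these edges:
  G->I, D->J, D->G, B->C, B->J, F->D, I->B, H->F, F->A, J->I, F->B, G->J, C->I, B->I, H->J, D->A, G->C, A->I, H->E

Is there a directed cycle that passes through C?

Yes

C is on a cycle iff C can reach itself via ≥1 edge.
C → I → B → C — yes.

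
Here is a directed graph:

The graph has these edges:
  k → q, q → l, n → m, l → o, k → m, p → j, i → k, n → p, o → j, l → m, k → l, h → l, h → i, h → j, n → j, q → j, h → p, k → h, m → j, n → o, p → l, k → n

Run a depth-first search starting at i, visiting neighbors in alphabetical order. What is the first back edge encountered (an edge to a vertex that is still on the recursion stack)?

DFS from i (visiting neighbors in alphabetical order); mark gray on enter, black on exit:
i gray
  k gray
    h gray
      h→i: i is gray → back edge
First back edge: h → i.

h->i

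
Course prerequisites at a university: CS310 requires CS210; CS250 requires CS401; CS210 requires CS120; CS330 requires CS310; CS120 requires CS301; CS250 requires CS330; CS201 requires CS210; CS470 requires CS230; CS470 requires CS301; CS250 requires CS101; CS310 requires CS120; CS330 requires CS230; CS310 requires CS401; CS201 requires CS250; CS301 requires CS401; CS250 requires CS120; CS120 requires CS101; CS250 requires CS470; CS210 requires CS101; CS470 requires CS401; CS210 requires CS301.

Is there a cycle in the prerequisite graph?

DFS with white/gray/black marking, starting from CS210:
CS210 gray
  CS301 gray
    CS401 gray
    CS401 black
  CS301 black
  CS120 gray
    CS120→CS301: CS301 black — skip
    CS101 gray
    CS101 black
  CS120 black
  CS210→CS101: CS101 black — skip
CS210 black
CS330 gray
  CS310 gray
    CS310→CS210: CS210 black — skip
    CS310→CS401: CS401 black — skip
    CS310→CS120: CS120 black — skip
  CS310 black
  CS230 gray
  CS230 black
CS330 black
CS250 gray
  CS250→CS120: CS120 black — skip
  CS250→CS101: CS101 black — skip
  CS250→CS330: CS330 black — skip
  CS470 gray
    CS470→CS401: CS401 black — skip
    CS470→CS230: CS230 black — skip
    CS470→CS301: CS301 black — skip
  CS470 black
  CS250→CS401: CS401 black — skip
CS250 black
CS201 gray
  CS201→CS210: CS210 black — skip
  CS201→CS250: CS250 black — skip
CS201 black
Every edge goes to a white or black vertex — no back edge, so the graph is acyclic.

No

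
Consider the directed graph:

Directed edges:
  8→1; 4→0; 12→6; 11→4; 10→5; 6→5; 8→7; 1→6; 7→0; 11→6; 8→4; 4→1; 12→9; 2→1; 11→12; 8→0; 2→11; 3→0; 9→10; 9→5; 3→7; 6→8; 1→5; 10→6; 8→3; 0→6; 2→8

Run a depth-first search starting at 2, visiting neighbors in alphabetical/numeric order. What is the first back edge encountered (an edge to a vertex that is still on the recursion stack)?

0→6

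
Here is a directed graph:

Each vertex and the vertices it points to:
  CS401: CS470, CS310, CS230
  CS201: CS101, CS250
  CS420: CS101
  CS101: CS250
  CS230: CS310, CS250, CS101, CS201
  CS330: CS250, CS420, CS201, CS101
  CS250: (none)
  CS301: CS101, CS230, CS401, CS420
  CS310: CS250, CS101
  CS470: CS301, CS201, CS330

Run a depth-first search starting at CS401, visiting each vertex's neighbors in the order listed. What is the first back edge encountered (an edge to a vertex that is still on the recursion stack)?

CS301→CS401

DFS from CS401 (visiting each vertex's neighbors in the order listed); mark gray on enter, black on exit:
CS401 gray
  CS470 gray
    CS301 gray
      CS101 gray
        CS250 gray
        CS250 black
      CS101 black
      CS230 gray
        CS310 gray
          CS310→CS250: CS250 black — skip
          CS310→CS101: CS101 black — skip
        CS310 black
        CS230→CS250: CS250 black — skip
        CS230→CS101: CS101 black — skip
        CS201 gray
          CS201→CS101: CS101 black — skip
          CS201→CS250: CS250 black — skip
        CS201 black
      CS230 black
      CS301→CS401: CS401 is gray → back edge
First back edge: CS301 → CS401.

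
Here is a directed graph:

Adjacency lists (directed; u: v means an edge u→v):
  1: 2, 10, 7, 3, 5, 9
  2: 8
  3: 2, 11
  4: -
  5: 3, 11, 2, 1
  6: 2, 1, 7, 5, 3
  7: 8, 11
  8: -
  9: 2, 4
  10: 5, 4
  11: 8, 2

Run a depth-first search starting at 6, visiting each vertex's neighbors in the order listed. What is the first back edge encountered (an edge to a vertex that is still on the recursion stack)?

5→1

DFS from 6 (visiting each vertex's neighbors in the order listed); mark gray on enter, black on exit:
6 gray
  2 gray
    8 gray
    8 black
  2 black
  1 gray
    1→2: 2 black — skip
    10 gray
      5 gray
        3 gray
          3→2: 2 black — skip
          11 gray
            11→8: 8 black — skip
            11→2: 2 black — skip
          11 black
        3 black
        5→11: 11 black — skip
        5→2: 2 black — skip
        5→1: 1 is gray → back edge
First back edge: 5 → 1.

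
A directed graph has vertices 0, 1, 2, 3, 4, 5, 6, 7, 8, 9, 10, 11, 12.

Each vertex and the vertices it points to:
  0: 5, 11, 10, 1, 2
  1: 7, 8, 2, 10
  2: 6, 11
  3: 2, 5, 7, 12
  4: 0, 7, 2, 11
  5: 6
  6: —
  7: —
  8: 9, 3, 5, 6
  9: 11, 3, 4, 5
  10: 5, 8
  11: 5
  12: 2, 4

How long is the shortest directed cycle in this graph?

For each vertex v, BFS finds the shortest path from v back to v.
The shortest such closed walk is 9 → 4 → 0 → 10 → 8 → 9, length 5.

5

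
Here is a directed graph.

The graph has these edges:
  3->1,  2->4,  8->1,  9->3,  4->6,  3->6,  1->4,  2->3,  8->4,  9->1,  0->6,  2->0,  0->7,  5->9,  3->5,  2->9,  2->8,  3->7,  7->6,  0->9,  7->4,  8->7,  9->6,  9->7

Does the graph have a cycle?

DFS with white/gray/black marking, starting from 7:
7 gray
  6 gray
  6 black
  4 gray
    4→6: 6 black — skip
  4 black
7 black
5 gray
  9 gray
    3 gray
      3→5: 5 is gray → back edge
Back edge found, so a cycle exists: 5 → 9 → 3 → 5.

Yes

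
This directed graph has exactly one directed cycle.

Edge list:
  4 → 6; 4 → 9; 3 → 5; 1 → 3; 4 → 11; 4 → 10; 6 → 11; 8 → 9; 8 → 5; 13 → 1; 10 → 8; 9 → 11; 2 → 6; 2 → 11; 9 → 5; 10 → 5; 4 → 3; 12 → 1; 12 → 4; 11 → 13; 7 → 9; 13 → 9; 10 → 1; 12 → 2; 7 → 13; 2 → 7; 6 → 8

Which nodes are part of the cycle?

9, 11, 13

DFS with gray/black marking from 11:
11 gray
  13 gray
    9 gray
      5 gray
      5 black
      9→11: 11 is gray → back edge
Back edge closes the cycle 11 → 13 → 9 → 11; its vertices are {9, 11, 13}.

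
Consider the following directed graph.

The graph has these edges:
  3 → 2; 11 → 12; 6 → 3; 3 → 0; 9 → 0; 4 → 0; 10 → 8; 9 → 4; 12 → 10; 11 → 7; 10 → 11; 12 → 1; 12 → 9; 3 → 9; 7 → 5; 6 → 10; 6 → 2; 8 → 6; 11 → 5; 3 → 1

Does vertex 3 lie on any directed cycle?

3 lies on a cycle iff there is a path from 3 back to itself.
Exploring from 3, it never reaches itself; equivalently, its strongly connected component is a singleton.

No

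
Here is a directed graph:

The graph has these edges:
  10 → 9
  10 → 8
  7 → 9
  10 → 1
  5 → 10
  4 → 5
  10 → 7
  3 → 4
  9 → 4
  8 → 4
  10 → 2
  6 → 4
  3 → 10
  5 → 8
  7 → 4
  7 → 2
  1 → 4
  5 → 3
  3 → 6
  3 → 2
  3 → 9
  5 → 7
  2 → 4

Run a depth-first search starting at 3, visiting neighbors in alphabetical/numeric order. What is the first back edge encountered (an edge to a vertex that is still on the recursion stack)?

5->3

DFS from 3 (visiting neighbors in alphabetical/numeric order); mark gray on enter, black on exit:
3 gray
  2 gray
    4 gray
      5 gray
        5→3: 3 is gray → back edge
First back edge: 5 → 3.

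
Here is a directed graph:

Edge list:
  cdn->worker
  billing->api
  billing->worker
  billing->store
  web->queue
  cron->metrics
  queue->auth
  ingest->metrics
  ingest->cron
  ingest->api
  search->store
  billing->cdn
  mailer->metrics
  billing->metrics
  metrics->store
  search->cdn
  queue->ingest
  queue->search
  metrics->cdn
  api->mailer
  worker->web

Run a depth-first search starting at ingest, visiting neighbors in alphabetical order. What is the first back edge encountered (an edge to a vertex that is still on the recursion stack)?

DFS from ingest (visiting neighbors in alphabetical order); mark gray on enter, black on exit:
ingest gray
  api gray
    mailer gray
      metrics gray
        cdn gray
          worker gray
            web gray
              queue gray
                auth gray
                auth black
                queue→ingest: ingest is gray → back edge
First back edge: queue → ingest.

queue→ingest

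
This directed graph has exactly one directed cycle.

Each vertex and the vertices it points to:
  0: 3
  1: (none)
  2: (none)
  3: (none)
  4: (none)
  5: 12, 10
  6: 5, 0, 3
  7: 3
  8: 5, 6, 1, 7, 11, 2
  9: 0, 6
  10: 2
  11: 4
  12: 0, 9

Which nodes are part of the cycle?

DFS with gray/black marking from 5:
5 gray
  12 gray
    0 gray
      3 gray
      3 black
    0 black
    9 gray
      9→0: 0 black — skip
      6 gray
        6→5: 5 is gray → back edge
Back edge closes the cycle 5 → 12 → 9 → 6 → 5; its vertices are {5, 6, 9, 12}.

5, 6, 9, 12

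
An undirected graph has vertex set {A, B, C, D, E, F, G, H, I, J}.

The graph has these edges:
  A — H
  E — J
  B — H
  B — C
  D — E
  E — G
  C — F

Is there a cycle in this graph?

DFS, tracking each vertex's parent; an edge to a visited non-parent vertex closes a cycle.
Start from H:
visit H (parent –)
  visit B (parent H)
    B–H: parent, skip
    visit C (parent B)
      visit F (parent C)
        F–C: parent, skip
      C–B: parent, skip
  visit A (parent H)
    A–H: parent, skip
visit D (parent –)
  visit E (parent D)
    E–D: parent, skip
    visit J (parent E)
      J–E: parent, skip
    visit G (parent E)
      G–E: parent, skip
visit I (parent –)
No non-parent visited neighbor found — the graph is a forest.

No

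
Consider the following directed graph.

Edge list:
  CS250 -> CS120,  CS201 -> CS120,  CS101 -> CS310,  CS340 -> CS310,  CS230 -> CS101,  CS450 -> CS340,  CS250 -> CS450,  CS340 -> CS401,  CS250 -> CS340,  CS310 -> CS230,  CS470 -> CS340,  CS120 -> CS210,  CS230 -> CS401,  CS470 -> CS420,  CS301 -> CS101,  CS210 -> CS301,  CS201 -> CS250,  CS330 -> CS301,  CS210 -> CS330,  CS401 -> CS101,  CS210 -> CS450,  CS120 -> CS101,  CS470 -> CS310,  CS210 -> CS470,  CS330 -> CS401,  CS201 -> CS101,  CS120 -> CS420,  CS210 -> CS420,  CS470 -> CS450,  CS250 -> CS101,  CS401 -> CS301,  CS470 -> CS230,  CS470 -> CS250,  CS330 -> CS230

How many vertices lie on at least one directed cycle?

9

A vertex is on a directed cycle iff it belongs to a strongly connected component of size ≥ 2 (or has a self-loop).
The vertices on cycles are {CS101, CS120, CS210, CS230, CS250, CS301, CS310, CS401, CS470} — 9 in total.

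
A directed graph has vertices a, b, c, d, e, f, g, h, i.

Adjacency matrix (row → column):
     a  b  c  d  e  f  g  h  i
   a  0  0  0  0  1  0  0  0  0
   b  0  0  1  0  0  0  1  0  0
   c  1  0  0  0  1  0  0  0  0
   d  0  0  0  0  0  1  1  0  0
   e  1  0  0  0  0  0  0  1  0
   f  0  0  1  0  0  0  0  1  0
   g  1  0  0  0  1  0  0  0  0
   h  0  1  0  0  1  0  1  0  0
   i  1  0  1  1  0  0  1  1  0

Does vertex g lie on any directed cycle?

g is on a cycle iff g can reach itself via ≥1 edge.
g → e → h → g — yes.

Yes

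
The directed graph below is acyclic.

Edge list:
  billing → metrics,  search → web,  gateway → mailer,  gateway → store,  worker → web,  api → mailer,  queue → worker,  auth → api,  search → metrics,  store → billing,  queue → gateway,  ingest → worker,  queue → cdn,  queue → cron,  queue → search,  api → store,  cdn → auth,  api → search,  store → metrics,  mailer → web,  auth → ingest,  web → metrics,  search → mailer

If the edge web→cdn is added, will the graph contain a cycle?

Yes

Adding web→cdn creates a cycle iff cdn can already reach web.
Path from cdn: cdn → auth → api → search → web.
So cdn → … → web → cdn is a cycle.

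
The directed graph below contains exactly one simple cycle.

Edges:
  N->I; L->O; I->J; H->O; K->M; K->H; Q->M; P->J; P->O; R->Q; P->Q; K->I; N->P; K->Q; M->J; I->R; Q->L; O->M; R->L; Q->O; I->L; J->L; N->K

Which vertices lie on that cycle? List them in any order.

J, L, M, O

DFS with gray/black marking from J:
J gray
  L gray
    O gray
      M gray
        M→J: J is gray → back edge
Back edge closes the cycle J → L → O → M → J; its vertices are {J, L, M, O}.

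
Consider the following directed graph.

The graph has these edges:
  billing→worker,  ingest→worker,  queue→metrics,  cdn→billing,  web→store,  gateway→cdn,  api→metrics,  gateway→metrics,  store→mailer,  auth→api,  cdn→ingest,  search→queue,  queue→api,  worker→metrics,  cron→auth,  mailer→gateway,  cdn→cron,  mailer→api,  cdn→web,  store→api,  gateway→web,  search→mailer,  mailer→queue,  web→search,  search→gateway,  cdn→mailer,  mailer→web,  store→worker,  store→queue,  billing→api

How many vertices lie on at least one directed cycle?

6

A vertex is on a directed cycle iff it belongs to a strongly connected component of size ≥ 2 (or has a self-loop).
The vertices on cycles are {cdn, web, store, mailer, search, gateway} — 6 in total.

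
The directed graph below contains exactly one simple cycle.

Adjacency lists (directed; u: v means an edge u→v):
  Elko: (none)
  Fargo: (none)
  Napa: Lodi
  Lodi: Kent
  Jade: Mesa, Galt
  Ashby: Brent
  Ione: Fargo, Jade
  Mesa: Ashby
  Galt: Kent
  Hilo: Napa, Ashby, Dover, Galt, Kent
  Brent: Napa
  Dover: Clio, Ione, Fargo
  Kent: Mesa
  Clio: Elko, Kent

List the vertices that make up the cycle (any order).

Kent, Lodi, Mesa, Napa, Ashby, Brent

DFS with gray/black marking from Ashby:
Ashby gray
  Brent gray
    Napa gray
      Lodi gray
        Kent gray
          Mesa gray
            Mesa→Ashby: Ashby is gray → back edge
Back edge closes the cycle Ashby → Brent → Napa → Lodi → Kent → Mesa → Ashby; its vertices are {Kent, Lodi, Mesa, Napa, Ashby, Brent}.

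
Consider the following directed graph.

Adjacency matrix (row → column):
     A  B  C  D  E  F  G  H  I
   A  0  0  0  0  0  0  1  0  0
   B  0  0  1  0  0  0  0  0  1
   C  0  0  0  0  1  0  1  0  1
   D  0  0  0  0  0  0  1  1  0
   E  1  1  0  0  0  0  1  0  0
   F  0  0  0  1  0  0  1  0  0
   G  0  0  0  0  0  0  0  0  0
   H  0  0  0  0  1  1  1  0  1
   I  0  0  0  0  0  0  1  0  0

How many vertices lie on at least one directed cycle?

6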